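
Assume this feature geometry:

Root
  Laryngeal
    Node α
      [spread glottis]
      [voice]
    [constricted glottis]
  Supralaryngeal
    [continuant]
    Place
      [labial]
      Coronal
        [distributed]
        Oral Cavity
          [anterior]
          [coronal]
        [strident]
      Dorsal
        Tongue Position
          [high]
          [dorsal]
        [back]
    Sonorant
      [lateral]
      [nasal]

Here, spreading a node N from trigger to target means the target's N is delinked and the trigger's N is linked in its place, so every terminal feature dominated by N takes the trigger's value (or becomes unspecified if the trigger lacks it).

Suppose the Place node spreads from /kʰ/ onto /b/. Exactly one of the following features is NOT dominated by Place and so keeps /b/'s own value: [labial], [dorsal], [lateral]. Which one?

Place dominates exactly [labial], [distributed], [anterior], [coronal], [strident], [high], [dorsal], [back].
Of the listed options, [dorsal], [labial] are among these and would be overwritten by spreading Place.
[lateral] attaches under Sonorant, not under Place, so /b/ retains its own value for [lateral].

[lateral]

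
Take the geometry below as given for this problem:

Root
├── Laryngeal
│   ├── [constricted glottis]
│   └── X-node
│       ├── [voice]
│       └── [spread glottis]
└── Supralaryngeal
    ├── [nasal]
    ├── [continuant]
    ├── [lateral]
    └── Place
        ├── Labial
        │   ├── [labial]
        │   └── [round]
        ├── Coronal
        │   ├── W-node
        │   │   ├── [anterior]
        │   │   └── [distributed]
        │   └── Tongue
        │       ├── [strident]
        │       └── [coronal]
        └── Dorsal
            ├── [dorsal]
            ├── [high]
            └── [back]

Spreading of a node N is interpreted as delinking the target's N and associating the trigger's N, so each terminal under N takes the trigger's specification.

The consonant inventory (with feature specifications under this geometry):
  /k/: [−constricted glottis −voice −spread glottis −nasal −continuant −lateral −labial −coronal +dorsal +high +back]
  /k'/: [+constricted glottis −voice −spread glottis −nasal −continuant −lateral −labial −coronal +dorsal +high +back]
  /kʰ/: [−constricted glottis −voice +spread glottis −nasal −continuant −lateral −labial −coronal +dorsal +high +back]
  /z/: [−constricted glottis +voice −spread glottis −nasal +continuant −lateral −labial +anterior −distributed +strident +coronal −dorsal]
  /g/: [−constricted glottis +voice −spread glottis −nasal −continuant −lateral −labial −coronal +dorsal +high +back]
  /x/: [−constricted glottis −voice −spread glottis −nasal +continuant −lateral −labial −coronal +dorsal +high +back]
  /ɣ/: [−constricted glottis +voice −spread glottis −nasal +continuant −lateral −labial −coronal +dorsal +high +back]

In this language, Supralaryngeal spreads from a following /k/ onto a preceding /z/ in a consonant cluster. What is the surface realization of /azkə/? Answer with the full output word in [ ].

The Supralaryngeal node dominates the terminals [nasal], [continuant], [lateral], [labial], [round], [anterior], [distributed], [strident], [coronal], [dorsal], [high], [back].
The target acquires /k/'s values for everything under Supralaryngeal — [−nasal], [−continuant], [−lateral], [−labial], [−coronal], [+dorsal], [+high], [+back] — while keeping its own [constricted glottis], [voice], [spread glottis].
This feature bundle is that of [g], so /azkə/ surfaces as [agkə].

[agkə]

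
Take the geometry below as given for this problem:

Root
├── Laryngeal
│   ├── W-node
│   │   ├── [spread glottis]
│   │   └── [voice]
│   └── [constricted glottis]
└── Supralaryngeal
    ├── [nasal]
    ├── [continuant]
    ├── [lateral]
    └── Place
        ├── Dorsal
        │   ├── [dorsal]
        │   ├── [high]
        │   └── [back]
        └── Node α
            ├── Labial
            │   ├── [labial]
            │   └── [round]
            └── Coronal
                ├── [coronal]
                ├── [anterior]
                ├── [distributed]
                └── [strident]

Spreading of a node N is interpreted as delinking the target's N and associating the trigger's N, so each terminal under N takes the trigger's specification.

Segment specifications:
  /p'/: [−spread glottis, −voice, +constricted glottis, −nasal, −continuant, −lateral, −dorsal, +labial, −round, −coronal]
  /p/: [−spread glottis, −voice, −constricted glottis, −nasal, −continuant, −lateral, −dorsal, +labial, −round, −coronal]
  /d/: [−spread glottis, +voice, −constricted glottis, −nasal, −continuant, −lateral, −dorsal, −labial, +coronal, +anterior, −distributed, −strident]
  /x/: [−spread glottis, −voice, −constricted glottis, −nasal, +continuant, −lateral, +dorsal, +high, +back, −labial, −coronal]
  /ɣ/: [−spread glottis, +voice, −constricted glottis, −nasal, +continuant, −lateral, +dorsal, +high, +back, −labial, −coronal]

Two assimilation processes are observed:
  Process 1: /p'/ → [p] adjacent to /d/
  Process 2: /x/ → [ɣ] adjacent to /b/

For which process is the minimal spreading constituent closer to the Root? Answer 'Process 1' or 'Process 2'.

Process 1

Process 1 alters [constricted glottis]; the lowest dominating node is [constricted glottis] (depth 2 from Root).
Process 2 alters [voice]; the lowest dominating node is [voice] (depth 3 from Root).
[constricted glottis] (depth 2) sits above [voice] (depth 3), making Process 1 the one with the higher spreading node.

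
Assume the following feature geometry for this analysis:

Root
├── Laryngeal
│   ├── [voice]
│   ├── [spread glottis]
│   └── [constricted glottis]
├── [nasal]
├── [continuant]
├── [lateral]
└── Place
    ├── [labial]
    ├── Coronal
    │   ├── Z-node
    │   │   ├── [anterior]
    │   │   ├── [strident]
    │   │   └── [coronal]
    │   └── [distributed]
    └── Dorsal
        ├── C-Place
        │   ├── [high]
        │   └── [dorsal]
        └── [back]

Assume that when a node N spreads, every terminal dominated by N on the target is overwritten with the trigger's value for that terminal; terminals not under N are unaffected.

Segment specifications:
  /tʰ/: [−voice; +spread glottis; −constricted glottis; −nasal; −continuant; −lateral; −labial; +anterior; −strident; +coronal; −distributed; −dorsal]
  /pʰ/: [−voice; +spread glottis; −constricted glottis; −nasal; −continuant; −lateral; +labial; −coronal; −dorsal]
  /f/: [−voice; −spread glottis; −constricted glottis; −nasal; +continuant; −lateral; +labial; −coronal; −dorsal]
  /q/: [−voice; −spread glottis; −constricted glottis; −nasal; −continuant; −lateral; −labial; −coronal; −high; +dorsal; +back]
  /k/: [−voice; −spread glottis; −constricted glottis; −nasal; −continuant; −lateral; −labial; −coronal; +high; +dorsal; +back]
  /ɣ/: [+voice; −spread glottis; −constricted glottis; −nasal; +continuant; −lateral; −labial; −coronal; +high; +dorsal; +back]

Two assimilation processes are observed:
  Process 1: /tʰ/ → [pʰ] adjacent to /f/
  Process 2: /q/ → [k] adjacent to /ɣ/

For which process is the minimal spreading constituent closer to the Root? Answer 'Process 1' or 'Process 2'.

Process 1: the features that change are [labial], [coronal], [anterior], [distributed], [strident]; the minimal node is Place (depth 1).
In Process 2, [high] changes, so the minimal spreading node is [high] at depth 4.
Place is closer to Root than [high], so Process 1 spreads the higher node.

Process 1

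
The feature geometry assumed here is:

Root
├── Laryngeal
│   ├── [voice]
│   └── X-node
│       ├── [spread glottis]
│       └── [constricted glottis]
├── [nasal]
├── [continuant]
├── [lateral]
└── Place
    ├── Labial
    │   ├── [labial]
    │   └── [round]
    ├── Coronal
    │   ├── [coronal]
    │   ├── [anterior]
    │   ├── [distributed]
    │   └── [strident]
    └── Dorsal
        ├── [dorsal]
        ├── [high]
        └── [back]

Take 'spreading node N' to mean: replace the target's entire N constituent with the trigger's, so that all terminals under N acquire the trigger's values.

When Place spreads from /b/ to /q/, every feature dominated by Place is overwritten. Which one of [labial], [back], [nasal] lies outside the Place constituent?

The terminals dominated by Place are [labial], [round], [coronal], [anterior], [distributed], [strident], [dorsal], [high], [back].
Spreading Place replaces [labial], [back] with the trigger's values, since each sits inside the Place constituent.
But [nasal] is a dependent of Root, outside Place; it is therefore untouched by the spreading.

[nasal]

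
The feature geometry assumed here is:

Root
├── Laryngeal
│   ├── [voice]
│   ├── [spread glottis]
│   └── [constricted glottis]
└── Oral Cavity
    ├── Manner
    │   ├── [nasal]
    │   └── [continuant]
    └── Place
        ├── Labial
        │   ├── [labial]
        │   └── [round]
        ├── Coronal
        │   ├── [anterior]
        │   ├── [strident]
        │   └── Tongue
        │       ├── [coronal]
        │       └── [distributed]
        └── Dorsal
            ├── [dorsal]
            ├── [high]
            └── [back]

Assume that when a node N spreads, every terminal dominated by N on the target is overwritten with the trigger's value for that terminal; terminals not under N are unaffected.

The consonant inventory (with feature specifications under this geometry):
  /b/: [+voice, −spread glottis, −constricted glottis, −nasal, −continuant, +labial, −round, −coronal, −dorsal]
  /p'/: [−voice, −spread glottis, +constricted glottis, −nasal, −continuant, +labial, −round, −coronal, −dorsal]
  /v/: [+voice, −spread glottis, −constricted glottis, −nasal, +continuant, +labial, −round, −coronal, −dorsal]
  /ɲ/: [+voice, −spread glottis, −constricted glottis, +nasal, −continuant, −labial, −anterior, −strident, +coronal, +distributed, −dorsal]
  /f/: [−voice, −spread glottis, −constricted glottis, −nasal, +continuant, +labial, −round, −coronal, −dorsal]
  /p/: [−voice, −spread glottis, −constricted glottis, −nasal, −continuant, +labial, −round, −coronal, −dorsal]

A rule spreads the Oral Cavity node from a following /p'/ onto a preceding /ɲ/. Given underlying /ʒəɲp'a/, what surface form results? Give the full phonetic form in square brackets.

Oral Cavity immediately or transitively dominates [nasal], [continuant], [labial], [round], [anterior], [strident], [coronal], [distributed], [dorsal], [high], [back].
After delinking /ɲ/'s Oral Cavity and linking /p'/'s, the affected terminals become [−nasal], [−continuant], [+labial], [−round], [−coronal], [−dorsal]; [voice], [spread glottis], [constricted glottis] (outside Oral Cavity) are retained from /ɲ/.
The resulting bundle matches /b/ in the inventory; substituting it for /ɲ/ gives [ʒəbp'a].

[ʒəbp'a]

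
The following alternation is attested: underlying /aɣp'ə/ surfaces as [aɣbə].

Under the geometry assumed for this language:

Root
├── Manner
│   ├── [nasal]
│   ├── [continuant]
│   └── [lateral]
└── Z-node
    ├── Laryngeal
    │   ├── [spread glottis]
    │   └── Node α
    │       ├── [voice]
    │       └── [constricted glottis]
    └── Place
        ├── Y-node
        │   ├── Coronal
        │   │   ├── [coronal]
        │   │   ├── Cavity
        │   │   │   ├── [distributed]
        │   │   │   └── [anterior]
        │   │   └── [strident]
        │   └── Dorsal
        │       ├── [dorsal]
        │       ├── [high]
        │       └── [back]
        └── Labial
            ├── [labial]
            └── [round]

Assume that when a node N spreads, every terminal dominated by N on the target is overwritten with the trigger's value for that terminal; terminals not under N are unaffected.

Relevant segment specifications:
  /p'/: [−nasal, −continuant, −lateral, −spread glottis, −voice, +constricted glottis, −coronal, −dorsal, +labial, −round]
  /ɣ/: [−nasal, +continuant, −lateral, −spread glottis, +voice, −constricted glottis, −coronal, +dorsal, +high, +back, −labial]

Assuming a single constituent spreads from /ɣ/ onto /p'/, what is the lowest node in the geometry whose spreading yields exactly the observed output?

Node α

Feature comparison: [voice], [constricted glottis] differ between /p'/ and [b]; the remaining terminals match.
In this geometry the lowest node dominating all of them is Node α: every daughter of Node α dominates only a proper subset, so no lower node suffices.
Spreading Node α from /ɣ/ overwrites each of those terminals with /ɣ/'s values, yielding exactly [b].
[dorsal], [continuant] stay as in /p'/ although /ɣ/ differs there, so no node dominating them spread; among the remaining candidates Node α is the lowest that derives the output.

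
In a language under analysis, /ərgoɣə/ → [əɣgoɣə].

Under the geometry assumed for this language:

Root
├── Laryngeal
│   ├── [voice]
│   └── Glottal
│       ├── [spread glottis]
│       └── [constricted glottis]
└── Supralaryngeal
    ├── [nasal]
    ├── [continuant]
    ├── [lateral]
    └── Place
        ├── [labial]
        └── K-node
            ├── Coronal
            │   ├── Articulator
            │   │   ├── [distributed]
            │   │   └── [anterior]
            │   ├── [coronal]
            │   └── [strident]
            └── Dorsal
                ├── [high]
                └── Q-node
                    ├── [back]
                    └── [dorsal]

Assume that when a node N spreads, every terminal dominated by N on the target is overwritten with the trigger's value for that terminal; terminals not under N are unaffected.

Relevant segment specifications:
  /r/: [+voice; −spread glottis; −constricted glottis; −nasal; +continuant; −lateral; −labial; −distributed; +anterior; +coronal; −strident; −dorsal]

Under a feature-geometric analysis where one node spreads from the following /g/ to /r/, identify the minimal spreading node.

K-node

Comparing /r/ with its surface form [ɣ], the features that change are [coronal], [anterior], [distributed], [strident], [dorsal], [high], [back].
Tracing each changed feature up the tree, the paths first meet at K-node; any lower node misses at least one of them.
Delinking /r/'s K-node and associating /g/'s K-node gives precisely the feature bundle of [ɣ].
[continuant] stays as in /r/ although /g/ differs there, so no node dominating it spread; among the remaining candidates K-node is the lowest that derives the output.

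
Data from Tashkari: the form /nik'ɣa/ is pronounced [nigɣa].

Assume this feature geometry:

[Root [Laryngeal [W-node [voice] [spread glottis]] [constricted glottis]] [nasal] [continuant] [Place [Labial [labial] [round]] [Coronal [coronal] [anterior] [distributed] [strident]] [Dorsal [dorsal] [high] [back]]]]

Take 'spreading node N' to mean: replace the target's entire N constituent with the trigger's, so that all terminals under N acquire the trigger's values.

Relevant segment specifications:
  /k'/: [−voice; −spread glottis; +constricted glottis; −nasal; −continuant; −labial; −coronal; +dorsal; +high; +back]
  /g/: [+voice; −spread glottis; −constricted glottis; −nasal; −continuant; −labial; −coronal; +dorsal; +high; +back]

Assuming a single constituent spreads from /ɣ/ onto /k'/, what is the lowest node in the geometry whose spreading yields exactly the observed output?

Comparing /k'/ with its surface form [g], the features that change are [voice], [constricted glottis].
Tracing each changed feature up the tree, the paths first meet at Laryngeal; any lower node misses at least one of them.
If Laryngeal spreads, every terminal under it takes /ɣ/'s value, producing [g] as observed.
Had Root spread, [continuant] would have taken /ɣ/'s value; it stays as in /k'/, confirming the spreading constituent is exactly Laryngeal.

Laryngeal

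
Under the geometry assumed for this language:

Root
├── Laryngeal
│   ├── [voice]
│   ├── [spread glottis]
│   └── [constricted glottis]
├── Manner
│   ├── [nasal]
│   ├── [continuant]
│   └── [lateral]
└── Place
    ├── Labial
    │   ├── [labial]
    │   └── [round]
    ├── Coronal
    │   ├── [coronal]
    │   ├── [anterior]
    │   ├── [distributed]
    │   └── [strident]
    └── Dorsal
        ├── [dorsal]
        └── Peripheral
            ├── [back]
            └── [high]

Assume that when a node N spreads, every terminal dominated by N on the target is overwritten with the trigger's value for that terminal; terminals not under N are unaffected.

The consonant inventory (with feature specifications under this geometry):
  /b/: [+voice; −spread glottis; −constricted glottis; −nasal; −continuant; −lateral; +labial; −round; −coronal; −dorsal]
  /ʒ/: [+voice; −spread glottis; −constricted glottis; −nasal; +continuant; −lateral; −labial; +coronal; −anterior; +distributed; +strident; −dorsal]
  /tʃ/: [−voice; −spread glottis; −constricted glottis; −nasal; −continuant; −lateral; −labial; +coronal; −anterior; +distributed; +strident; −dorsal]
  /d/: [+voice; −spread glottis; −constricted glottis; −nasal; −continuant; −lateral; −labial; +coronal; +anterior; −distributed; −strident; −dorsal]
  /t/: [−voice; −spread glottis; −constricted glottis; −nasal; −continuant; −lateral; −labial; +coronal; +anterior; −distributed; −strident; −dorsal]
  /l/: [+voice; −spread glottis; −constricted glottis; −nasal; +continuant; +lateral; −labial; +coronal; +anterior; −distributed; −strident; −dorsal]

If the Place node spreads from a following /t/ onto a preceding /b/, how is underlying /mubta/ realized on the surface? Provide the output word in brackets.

The Place node dominates the terminals [labial], [round], [coronal], [anterior], [distributed], [strident], [dorsal], [back], [high].
The target acquires /t/'s values for everything under Place — [−labial], [+coronal], [+anterior], [−distributed], [−strident], [−dorsal] — while keeping its own [voice], [spread glottis], [constricted glottis], ….
The resulting bundle matches /d/ in the inventory; substituting it for /b/ gives [mudta].

[mudta]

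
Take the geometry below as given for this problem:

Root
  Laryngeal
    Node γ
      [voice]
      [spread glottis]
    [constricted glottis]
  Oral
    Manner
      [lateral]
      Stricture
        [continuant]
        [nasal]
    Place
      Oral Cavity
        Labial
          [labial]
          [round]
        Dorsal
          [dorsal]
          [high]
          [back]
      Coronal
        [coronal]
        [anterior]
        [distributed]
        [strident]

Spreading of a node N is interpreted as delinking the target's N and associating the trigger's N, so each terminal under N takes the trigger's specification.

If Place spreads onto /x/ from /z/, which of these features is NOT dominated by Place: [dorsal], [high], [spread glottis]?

[spread glottis]

The terminals dominated by Place are [labial], [round], [dorsal], [high], [back], [coronal], [anterior], [distributed], [strident].
Spreading Place replaces [high], [dorsal] with the trigger's values, since each sits inside the Place constituent.
[spread glottis] is not within the Place subtree (it hangs from Node γ), so /x/'s [spread glottis] value survives.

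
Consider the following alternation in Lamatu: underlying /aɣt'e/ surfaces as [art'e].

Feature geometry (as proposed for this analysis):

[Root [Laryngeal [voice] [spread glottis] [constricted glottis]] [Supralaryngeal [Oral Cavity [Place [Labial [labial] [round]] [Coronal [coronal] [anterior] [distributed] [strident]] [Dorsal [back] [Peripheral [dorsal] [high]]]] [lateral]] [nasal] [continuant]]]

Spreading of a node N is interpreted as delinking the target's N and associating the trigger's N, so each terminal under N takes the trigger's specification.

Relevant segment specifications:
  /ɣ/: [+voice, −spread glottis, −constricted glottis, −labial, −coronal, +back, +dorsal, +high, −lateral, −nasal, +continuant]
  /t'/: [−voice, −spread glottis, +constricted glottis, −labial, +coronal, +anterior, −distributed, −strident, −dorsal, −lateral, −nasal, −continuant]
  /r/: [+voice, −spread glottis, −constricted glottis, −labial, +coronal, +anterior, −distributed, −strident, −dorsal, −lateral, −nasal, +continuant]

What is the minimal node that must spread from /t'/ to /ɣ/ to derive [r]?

Place

Feature comparison: [coronal], [anterior], [distributed], [strident], [dorsal], [high], [back] differ between /ɣ/ and [r]; the remaining terminals match.
Tracing each changed feature up the tree, the paths first meet at Place; any lower node misses at least one of them.
If Place spreads, every terminal under it takes /t'/'s value, producing [r] as observed.
[constricted glottis], [continuant] stay as in /ɣ/ although /t'/ differs there, so no node dominating them spread; among the remaining candidates Place is the lowest that derives the output.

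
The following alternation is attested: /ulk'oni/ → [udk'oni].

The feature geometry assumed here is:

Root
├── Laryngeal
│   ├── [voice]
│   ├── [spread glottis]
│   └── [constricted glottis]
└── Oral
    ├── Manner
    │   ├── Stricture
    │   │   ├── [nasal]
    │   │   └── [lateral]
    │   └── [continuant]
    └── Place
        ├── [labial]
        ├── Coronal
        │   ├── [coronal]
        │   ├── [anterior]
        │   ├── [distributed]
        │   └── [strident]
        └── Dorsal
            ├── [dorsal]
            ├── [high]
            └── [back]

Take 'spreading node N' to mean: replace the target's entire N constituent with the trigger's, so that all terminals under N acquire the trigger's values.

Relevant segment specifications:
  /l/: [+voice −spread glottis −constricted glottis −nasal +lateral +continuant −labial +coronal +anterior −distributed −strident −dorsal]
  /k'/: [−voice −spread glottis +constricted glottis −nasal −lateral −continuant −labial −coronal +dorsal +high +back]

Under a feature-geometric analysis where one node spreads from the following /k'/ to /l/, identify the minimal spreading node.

Manner

/l/ and [d] differ in [continuant], [lateral]; every other specified feature is identical.
Tracing each changed feature up the tree, the paths first meet at Manner; any lower node misses at least one of them.
Spreading Manner from /k'/ overwrites each of those terminals with /k'/'s values, yielding exactly [d].
[dorsal], [coronal] — on which /k'/ differs from /l/ — are unchanged, so neither Oral nor anything higher can have spread; the constituent is no larger than Manner.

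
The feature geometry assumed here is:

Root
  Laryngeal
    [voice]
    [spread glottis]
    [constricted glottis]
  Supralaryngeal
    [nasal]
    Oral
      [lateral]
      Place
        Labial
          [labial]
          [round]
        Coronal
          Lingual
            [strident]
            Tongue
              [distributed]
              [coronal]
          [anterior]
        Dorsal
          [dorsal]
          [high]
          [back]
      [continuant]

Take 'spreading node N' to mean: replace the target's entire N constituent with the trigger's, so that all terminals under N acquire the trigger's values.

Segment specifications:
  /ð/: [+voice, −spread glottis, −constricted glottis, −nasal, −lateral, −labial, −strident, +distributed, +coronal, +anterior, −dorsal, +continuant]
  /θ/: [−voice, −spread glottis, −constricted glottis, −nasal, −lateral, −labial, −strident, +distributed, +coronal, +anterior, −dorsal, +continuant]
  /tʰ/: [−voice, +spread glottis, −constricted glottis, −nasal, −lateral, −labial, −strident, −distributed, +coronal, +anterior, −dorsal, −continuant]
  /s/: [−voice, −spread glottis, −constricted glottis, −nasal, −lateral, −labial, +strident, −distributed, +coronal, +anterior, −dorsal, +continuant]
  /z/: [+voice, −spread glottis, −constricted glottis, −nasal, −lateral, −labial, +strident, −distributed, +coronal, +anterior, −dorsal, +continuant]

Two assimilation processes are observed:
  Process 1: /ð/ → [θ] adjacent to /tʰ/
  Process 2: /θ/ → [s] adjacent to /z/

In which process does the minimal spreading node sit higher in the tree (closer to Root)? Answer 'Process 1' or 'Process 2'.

Process 1

In Process 1, [voice] changes, so the minimal spreading node is [voice] at depth 2.
Process 2: the features that change are [distributed], [strident]; the minimal node is Lingual (depth 5).
[voice] is closer to Root than Lingual, so Process 1 spreads the higher node.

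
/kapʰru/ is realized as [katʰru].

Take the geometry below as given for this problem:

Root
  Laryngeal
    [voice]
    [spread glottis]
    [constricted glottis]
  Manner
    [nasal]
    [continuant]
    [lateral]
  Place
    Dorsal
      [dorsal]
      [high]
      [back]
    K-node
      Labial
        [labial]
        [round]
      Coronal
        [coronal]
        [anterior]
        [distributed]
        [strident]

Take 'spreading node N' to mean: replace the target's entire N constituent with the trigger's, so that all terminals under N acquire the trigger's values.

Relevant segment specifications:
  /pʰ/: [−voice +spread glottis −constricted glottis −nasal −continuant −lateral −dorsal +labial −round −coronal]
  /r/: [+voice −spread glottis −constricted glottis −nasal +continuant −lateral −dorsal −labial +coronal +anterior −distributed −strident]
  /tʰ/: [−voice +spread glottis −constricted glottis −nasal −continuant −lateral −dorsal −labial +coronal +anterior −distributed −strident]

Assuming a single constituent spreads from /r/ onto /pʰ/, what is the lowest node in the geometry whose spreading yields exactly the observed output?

/pʰ/ and [tʰ] differ in [labial], [round], [coronal], [anterior], [distributed], [strident]; every other specified feature is identical.
Tracing each changed feature up the tree, the paths first meet at K-node; any lower node misses at least one of them.
Delinking /pʰ/'s K-node and associating /r/'s K-node gives precisely the feature bundle of [tʰ].
Features on which the two segments disagree outside K-node, such as [continuant], [voice], are unchanged — nothing dominating them spread, and K-node is the minimal sufficient constituent.

K-node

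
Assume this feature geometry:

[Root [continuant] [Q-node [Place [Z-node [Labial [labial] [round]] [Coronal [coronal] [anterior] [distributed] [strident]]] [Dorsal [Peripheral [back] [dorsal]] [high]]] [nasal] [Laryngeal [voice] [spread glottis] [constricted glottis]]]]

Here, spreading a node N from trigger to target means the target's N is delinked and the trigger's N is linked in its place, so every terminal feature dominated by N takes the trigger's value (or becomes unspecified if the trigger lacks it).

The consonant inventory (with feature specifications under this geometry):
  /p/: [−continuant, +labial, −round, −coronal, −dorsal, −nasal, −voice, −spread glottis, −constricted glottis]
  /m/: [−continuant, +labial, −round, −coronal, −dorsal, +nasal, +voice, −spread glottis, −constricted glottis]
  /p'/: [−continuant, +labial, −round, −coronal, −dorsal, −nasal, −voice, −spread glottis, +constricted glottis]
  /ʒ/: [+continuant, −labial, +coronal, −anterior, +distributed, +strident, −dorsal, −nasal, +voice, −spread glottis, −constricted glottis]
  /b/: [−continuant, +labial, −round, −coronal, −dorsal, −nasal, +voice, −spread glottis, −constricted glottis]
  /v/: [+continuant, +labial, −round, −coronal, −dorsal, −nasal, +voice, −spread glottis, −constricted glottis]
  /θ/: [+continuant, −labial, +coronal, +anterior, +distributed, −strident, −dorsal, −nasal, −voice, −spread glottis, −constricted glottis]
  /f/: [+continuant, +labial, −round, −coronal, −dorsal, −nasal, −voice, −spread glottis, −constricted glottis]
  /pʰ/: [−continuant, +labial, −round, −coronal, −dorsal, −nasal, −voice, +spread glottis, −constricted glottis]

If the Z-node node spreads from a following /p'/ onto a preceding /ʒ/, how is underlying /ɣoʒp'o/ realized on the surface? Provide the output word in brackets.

The Z-node node dominates the terminals [labial], [round], [coronal], [anterior], [distributed], [strident].
Spreading Z-node from /p'/ onto /ʒ/ replaces those values with /p'/'s: [+labial], [−round], [−coronal]. Features outside Z-node ([continuant], [dorsal], [nasal], …) stay as in /ʒ/.
This feature bundle is that of [v], so /ɣoʒp'o/ surfaces as [ɣovp'o].

[ɣovp'o]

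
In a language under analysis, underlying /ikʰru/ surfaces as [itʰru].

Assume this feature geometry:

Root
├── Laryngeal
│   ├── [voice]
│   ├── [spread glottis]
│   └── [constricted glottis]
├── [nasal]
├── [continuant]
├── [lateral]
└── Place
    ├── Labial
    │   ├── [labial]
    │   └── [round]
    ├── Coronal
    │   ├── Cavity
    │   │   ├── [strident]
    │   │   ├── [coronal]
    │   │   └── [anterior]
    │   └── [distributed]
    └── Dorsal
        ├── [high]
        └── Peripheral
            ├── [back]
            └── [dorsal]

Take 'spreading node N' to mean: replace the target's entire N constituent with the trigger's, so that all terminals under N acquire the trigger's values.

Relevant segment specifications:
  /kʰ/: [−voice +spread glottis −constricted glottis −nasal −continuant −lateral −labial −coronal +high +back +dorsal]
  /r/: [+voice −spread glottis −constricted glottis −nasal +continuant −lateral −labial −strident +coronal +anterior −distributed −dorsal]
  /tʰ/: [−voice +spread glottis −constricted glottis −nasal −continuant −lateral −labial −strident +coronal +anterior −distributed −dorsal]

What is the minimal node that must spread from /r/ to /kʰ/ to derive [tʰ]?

Comparing /kʰ/ with its surface form [tʰ], the features that change are [coronal], [anterior], [distributed], [strident], [dorsal], [high], [back].
Tracing each changed feature up the tree, the paths first meet at Place; any lower node misses at least one of them.
If Place spreads, every terminal under it takes /r/'s value, producing [tʰ] as observed.
Since [voice], [continuant] are preserved even though /r/ disagrees there, no node above Place spread.

Place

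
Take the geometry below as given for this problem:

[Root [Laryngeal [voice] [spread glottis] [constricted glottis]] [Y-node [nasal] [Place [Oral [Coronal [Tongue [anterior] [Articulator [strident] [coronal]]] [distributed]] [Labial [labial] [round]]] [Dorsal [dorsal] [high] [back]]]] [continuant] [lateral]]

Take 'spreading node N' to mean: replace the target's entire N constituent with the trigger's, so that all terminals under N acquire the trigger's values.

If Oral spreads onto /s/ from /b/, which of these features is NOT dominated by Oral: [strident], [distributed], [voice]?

[voice]

The terminals dominated by Oral are [anterior], [strident], [coronal], [distributed], [labial], [round].
[strident], [distributed] all lie under Oral, so they are overwritten when Oral spreads.
[voice] attaches under Laryngeal, not under Oral, so /s/ retains its own value for [voice].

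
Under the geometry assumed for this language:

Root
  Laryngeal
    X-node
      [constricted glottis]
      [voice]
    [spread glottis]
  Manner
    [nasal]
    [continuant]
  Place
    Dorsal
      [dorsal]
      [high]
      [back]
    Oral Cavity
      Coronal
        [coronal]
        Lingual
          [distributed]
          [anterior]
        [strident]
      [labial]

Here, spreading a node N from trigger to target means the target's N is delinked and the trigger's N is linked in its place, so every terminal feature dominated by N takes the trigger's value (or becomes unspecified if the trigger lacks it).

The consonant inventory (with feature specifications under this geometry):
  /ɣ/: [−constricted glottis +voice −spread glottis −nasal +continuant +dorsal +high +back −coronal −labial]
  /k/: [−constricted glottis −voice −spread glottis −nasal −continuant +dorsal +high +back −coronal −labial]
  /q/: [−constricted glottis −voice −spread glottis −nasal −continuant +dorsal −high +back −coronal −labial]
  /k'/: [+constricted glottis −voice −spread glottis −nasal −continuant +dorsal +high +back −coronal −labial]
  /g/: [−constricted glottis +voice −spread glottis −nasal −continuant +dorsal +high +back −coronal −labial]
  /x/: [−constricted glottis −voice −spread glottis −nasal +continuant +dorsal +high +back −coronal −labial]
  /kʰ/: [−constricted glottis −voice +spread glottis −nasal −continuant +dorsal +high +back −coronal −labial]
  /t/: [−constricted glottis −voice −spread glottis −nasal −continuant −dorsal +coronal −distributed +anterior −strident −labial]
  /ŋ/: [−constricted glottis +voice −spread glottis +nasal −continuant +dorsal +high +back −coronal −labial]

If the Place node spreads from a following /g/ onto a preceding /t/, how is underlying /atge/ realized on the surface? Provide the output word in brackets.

[akge]

The Place node dominates the terminals [dorsal], [high], [back], [coronal], [distributed], [anterior], [strident], [labial].
Spreading Place from /g/ onto /t/ replaces those values with /g/'s: [+dorsal], [+high], [+back], [−coronal], [−labial]. Features outside Place ([constricted glottis], [voice], [spread glottis], …) stay as in /t/.
The resulting bundle matches /k/ in the inventory; substituting it for /t/ gives [akge].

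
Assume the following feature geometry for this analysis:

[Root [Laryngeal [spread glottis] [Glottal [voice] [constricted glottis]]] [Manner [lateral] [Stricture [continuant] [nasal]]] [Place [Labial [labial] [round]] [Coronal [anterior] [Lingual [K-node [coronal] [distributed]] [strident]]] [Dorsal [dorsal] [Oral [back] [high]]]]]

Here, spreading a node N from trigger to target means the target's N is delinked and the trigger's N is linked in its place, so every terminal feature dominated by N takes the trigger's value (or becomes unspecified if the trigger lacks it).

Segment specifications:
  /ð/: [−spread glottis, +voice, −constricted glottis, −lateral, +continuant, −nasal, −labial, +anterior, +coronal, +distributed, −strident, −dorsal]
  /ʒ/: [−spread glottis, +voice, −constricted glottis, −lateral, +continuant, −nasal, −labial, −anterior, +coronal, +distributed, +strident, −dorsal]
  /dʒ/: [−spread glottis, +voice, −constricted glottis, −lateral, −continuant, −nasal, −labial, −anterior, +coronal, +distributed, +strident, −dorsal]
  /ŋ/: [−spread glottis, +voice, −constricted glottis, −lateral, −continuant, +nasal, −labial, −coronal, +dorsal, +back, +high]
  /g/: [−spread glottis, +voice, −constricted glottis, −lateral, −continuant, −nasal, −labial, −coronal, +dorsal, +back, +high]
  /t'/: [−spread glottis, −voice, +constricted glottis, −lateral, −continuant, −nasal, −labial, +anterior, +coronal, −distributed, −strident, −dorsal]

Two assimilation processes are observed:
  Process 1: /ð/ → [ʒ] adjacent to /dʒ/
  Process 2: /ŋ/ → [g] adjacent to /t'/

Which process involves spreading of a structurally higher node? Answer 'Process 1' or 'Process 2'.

Process 1

In Process 1, [anterior], [strident] change, so the minimal spreading node is Coronal at depth 2.
Process 2: the feature that changes is [nasal]; the minimal node is [nasal] (depth 3).
Depth 2 < depth 3; Process 1 involves the structurally higher constituent Coronal.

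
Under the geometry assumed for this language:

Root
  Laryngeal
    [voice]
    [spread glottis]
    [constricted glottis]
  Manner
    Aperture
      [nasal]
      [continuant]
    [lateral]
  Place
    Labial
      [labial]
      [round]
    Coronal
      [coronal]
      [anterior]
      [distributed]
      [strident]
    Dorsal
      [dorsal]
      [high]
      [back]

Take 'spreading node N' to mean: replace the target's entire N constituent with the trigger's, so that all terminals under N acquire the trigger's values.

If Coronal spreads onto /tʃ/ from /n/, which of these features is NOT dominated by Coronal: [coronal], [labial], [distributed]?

Under this geometry, Coronal contains [coronal], [anterior], [distributed], [strident].
Spreading Coronal replaces [distributed], [coronal] with the trigger's values, since each sits inside the Coronal constituent.
[labial] attaches under Labial, not under Coronal, so /tʃ/ retains its own value for [labial].

[labial]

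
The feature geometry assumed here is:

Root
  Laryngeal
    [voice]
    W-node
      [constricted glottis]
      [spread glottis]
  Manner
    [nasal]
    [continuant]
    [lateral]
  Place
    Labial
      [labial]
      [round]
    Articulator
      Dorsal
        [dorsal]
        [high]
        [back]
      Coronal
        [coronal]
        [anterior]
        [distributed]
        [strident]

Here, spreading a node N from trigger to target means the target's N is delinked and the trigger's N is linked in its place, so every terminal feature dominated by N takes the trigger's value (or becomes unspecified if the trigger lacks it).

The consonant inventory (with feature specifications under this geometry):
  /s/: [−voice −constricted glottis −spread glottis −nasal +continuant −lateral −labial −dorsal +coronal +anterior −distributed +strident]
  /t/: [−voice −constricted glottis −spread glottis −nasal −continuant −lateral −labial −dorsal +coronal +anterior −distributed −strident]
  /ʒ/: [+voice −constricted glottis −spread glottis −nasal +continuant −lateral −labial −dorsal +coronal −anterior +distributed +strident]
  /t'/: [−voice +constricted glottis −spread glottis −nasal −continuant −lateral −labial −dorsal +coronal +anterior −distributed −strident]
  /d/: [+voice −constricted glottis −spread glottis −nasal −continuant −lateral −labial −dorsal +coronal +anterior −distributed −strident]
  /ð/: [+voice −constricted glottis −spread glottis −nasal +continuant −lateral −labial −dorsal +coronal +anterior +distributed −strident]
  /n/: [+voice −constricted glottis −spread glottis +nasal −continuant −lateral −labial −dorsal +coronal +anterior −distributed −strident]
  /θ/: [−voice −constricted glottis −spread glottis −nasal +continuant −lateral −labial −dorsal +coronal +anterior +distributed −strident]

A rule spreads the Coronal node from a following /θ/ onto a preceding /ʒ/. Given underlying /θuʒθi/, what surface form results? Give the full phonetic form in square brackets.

Terminals under Coronal in this geometry: [coronal], [anterior], [distributed], [strident].
After delinking /ʒ/'s Coronal and linking /θ/'s, the affected terminals become [+coronal], [+anterior], [+distributed], [−strident]; [voice], [constricted glottis], [spread glottis], … (outside Coronal) are retained from /ʒ/.
Among the inventory, only /ð/ has exactly this specification, giving the surface form [θuðθi].

[θuðθi]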